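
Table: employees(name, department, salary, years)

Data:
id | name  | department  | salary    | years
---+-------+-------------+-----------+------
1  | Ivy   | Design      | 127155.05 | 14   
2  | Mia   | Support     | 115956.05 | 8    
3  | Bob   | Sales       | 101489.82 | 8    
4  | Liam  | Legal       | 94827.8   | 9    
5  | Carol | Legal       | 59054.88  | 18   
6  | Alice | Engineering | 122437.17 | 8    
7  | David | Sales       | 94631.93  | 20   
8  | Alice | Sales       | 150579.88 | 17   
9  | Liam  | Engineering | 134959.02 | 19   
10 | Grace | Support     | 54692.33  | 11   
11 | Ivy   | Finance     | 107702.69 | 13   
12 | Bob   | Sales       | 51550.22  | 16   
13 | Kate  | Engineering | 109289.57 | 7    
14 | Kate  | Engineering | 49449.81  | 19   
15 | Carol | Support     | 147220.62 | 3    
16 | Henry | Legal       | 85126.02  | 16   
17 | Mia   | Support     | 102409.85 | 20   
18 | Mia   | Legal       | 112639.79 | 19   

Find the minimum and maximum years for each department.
SELECT department, MIN(years), MAX(years)
FROM employees
GROUP BY department

Result:
  Design: min=14, max=14
  Engineering: min=7, max=19
  Finance: min=13, max=13
  Legal: min=9, max=19
  Sales: min=8, max=20
  Support: min=3, max=20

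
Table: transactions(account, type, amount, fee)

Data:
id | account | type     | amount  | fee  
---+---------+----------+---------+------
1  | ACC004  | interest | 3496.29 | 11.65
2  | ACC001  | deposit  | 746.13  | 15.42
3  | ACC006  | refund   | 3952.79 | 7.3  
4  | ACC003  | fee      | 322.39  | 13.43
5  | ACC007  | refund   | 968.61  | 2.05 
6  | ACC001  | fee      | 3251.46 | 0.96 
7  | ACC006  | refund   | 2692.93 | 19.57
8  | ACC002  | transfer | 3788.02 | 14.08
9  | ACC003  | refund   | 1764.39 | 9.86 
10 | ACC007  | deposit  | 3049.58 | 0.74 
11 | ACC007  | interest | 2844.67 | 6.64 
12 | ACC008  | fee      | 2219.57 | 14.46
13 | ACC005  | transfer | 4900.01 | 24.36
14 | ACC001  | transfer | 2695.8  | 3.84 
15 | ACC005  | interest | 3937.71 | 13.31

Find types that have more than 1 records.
SELECT type, COUNT(*) as cnt
FROM transactions
GROUP BY type
HAVING COUNT(*) > 1

Result:
  deposit: 2
  fee: 3
  interest: 3
  refund: 4
  transfer: 3

Note: HAVING filters groups after aggregation, WHERE filters rows before.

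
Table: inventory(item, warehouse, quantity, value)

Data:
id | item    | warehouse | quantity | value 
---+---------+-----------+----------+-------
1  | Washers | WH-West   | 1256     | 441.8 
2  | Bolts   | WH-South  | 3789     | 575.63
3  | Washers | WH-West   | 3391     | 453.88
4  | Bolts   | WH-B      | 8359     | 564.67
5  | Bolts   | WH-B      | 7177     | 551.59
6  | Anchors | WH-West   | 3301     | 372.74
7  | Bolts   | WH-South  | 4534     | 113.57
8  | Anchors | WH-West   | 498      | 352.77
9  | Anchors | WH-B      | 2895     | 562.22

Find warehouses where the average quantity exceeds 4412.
SELECT warehouse, AVG(quantity)
FROM inventory
GROUP BY warehouse
HAVING AVG(quantity) > 4412

Result:
  WH-B: avg=6143.67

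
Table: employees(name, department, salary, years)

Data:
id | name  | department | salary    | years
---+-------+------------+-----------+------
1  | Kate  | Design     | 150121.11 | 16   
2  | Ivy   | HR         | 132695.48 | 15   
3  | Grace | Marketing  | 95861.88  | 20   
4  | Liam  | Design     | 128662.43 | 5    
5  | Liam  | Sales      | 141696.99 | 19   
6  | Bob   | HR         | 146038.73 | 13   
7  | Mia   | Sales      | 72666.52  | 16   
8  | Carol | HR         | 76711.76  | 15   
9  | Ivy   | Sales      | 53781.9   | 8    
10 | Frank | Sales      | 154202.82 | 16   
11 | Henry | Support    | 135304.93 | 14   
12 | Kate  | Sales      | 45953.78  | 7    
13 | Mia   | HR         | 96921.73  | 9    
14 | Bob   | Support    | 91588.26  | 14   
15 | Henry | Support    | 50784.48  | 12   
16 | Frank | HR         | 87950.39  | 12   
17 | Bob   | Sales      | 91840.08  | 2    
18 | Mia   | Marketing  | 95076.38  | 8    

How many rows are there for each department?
SELECT department, COUNT(*) as count
FROM employees
GROUP BY department

Result:
  Design: 2
  HR: 5
  Marketing: 2
  Sales: 6
  Support: 3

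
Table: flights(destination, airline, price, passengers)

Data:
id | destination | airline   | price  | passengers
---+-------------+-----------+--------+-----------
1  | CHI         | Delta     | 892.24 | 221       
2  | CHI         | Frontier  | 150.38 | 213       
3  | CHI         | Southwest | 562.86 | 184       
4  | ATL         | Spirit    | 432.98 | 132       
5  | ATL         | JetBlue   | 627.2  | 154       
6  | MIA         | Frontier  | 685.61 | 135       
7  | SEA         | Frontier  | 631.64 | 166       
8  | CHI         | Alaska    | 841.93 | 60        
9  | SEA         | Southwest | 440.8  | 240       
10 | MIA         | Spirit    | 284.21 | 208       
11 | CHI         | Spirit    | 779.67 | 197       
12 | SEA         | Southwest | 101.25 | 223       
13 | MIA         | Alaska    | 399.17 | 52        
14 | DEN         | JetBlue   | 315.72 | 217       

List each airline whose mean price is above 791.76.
SELECT airline, AVG(price)
FROM flights
GROUP BY airline
HAVING AVG(price) > 791.76

Result:
  Delta: avg=892.24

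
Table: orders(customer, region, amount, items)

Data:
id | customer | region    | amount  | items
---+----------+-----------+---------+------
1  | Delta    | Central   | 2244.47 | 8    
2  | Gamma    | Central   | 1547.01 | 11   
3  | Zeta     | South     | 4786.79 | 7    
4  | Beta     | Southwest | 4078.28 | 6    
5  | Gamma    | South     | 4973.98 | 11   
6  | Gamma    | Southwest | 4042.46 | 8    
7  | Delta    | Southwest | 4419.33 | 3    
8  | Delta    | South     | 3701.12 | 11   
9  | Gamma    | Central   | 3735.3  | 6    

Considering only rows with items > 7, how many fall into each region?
SELECT region, COUNT(*)
FROM orders
WHERE items > 7
GROUP BY region

Note: WHERE filters rows before grouping.

Result:
  Central: 2
  South: 2
  Southwest: 1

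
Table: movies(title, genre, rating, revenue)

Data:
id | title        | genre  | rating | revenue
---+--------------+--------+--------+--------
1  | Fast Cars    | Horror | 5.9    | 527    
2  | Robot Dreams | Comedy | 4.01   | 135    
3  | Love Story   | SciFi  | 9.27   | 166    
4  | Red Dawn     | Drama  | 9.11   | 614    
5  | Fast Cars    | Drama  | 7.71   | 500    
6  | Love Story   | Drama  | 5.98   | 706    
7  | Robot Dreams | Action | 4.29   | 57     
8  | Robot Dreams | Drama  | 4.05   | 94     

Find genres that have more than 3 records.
SELECT genre, COUNT(*) as cnt
FROM movies
GROUP BY genre
HAVING COUNT(*) > 3

Result:
  Drama: 4

Note: HAVING filters groups after aggregation, WHERE filters rows before.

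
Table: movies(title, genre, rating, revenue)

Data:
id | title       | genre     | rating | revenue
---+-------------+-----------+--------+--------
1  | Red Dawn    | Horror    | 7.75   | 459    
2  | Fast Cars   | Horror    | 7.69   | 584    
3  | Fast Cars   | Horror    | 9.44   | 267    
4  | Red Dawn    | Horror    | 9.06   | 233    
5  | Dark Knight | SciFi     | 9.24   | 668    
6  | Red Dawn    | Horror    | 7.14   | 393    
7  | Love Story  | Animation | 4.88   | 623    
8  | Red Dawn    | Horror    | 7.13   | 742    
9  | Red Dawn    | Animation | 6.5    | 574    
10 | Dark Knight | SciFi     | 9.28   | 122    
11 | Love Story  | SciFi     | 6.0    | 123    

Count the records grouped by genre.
SELECT genre, COUNT(*) as count
FROM movies
GROUP BY genre

Result:
  Animation: 2
  Horror: 6
  SciFi: 3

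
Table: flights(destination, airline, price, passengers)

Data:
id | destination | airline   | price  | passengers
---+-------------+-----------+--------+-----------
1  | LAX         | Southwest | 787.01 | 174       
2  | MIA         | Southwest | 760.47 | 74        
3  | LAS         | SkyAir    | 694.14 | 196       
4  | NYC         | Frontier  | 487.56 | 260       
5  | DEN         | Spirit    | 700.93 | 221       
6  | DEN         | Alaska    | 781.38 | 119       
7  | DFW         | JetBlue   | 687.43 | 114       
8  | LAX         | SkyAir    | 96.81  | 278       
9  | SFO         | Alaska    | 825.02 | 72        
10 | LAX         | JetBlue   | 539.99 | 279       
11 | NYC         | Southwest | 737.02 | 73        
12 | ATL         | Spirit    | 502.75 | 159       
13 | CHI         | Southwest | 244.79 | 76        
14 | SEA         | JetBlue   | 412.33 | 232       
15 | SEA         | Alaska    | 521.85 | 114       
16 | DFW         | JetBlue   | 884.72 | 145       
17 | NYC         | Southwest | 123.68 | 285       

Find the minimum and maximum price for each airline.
SELECT airline, MIN(price), MAX(price)
FROM flights
GROUP BY airline

Result:
  Alaska: min=521.85, max=825.02
  Frontier: min=487.56, max=487.56
  JetBlue: min=412.33, max=884.72
  SkyAir: min=96.81, max=694.14
  Southwest: min=123.68, max=787.01
  Spirit: min=502.75, max=700.93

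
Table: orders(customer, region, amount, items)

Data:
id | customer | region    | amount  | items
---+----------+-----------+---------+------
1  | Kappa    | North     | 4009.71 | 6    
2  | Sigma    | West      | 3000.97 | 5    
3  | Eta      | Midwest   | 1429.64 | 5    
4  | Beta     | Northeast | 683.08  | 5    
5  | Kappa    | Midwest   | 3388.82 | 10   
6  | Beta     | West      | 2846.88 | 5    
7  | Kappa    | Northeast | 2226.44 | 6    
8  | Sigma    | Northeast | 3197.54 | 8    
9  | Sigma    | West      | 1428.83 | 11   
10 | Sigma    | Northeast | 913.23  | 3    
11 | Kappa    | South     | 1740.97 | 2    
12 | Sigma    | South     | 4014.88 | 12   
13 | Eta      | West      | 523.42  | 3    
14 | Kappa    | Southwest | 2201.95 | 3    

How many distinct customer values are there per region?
SELECT region, COUNT(DISTINCT customer)
FROM orders
GROUP BY region

Result:
  Midwest: 2 distinct
  North: 1 distinct
  Northeast: 3 distinct
  South: 2 distinct
  Southwest: 1 distinct
  West: 3 distinct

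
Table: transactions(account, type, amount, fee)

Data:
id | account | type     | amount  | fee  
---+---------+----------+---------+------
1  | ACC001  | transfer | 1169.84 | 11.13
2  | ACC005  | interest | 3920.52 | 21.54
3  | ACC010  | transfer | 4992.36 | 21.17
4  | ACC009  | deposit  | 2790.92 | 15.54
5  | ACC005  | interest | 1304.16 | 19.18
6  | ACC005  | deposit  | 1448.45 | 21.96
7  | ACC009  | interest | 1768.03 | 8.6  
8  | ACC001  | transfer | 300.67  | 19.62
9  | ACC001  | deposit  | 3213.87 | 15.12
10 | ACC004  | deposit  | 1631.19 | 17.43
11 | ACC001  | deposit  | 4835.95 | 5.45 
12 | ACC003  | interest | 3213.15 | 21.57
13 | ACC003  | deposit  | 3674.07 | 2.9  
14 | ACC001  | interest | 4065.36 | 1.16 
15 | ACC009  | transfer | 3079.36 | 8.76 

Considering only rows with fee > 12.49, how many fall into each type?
SELECT type, COUNT(*)
FROM transactions
WHERE fee > 12.49
GROUP BY type

Note: WHERE filters rows before grouping.

Result:
  deposit: 4
  interest: 3
  transfer: 2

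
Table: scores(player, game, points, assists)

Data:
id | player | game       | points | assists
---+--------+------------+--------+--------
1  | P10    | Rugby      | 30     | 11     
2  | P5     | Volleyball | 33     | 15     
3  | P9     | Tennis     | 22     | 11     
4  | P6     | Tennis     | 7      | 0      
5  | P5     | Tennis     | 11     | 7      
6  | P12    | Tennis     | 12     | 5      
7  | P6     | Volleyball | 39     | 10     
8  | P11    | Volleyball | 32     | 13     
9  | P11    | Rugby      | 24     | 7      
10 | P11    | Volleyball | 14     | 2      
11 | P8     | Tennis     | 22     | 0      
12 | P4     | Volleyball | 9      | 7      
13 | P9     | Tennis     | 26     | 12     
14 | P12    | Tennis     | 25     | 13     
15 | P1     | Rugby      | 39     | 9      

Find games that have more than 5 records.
SELECT game, COUNT(*) as cnt
FROM scores
GROUP BY game
HAVING COUNT(*) > 5

Result:
  Tennis: 7

Note: HAVING filters groups after aggregation, WHERE filters rows before.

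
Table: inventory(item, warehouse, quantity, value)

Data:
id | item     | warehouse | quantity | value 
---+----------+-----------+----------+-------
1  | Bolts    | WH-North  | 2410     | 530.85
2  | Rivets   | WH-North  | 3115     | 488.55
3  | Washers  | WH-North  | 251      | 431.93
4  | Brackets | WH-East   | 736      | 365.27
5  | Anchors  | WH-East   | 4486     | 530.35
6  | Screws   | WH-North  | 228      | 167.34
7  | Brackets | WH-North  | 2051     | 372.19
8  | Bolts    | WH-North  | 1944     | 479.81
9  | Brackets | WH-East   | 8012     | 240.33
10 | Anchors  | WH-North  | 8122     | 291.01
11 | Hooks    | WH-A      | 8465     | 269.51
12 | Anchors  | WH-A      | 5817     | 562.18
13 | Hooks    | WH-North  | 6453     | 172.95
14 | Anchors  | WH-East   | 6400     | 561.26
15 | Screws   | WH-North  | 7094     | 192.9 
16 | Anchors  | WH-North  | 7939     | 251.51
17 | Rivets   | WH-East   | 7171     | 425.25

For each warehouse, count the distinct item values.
SELECT warehouse, COUNT(DISTINCT item)
FROM inventory
GROUP BY warehouse

Result:
  WH-A: 2 distinct
  WH-East: 3 distinct
  WH-North: 7 distinct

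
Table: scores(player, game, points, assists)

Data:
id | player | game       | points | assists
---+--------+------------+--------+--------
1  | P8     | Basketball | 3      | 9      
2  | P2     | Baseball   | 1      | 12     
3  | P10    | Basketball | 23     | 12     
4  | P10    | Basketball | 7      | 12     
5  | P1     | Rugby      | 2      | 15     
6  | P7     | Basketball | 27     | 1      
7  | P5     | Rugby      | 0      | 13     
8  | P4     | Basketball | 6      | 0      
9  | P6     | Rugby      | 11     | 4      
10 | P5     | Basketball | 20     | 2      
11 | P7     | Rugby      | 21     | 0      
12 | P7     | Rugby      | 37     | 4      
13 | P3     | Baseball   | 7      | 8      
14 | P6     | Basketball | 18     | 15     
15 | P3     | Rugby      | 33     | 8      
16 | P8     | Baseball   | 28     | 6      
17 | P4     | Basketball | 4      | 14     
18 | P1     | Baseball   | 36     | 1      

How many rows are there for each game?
SELECT game, COUNT(*) as count
FROM scores
GROUP BY game

Result:
  Baseball: 4
  Basketball: 8
  Rugby: 6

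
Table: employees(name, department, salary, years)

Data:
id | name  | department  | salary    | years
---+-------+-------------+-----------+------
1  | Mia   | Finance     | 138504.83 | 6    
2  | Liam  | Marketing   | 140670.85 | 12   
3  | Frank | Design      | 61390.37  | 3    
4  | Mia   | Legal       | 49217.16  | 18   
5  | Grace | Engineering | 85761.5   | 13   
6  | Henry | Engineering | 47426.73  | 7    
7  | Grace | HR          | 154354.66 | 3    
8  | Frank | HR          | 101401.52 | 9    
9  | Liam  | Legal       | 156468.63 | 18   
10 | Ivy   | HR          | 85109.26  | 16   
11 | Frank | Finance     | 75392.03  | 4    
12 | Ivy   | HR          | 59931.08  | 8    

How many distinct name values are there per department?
SELECT department, COUNT(DISTINCT name)
FROM employees
GROUP BY department

Result:
  Design: 1 distinct
  Engineering: 2 distinct
  Finance: 2 distinct
  HR: 3 distinct
  Legal: 2 distinct
  Marketing: 1 distinct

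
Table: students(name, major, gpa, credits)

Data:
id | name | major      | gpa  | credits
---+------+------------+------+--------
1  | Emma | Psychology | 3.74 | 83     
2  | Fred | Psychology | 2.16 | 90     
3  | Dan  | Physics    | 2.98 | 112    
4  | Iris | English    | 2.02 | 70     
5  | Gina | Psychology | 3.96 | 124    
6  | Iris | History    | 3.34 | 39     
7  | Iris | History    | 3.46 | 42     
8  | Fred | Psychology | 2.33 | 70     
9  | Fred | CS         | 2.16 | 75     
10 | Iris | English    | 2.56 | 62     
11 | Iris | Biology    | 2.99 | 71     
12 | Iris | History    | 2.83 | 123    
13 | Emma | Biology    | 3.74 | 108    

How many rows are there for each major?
SELECT major, COUNT(*) as count
FROM students
GROUP BY major

Result:
  Biology: 2
  CS: 1
  English: 2
  History: 3
  Physics: 1
  Psychology: 4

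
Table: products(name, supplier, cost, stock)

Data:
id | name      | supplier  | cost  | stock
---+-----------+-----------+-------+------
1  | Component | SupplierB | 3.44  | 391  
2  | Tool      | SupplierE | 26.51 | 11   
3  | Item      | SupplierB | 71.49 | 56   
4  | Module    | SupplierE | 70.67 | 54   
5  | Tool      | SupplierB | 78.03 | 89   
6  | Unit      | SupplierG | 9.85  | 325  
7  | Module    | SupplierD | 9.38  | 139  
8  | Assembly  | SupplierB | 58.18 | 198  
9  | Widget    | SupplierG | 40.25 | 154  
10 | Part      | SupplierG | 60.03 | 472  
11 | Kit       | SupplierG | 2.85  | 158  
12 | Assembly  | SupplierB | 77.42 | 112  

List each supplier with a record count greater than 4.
SELECT supplier, COUNT(*) as cnt
FROM products
GROUP BY supplier
HAVING COUNT(*) > 4

Result:
  SupplierB: 5

Note: HAVING filters groups after aggregation, WHERE filters rows before.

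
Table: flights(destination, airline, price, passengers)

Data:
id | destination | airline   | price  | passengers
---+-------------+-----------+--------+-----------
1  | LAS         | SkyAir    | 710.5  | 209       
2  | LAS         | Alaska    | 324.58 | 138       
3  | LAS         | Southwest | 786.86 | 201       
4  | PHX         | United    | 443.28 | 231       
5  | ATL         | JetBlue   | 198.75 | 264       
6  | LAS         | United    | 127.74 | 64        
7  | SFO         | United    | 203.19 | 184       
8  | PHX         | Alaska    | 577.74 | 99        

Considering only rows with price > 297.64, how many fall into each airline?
SELECT airline, COUNT(*)
FROM flights
WHERE price > 297.64
GROUP BY airline

Note: WHERE filters rows before grouping.

Result:
  Alaska: 2
  SkyAir: 1
  Southwest: 1
  United: 1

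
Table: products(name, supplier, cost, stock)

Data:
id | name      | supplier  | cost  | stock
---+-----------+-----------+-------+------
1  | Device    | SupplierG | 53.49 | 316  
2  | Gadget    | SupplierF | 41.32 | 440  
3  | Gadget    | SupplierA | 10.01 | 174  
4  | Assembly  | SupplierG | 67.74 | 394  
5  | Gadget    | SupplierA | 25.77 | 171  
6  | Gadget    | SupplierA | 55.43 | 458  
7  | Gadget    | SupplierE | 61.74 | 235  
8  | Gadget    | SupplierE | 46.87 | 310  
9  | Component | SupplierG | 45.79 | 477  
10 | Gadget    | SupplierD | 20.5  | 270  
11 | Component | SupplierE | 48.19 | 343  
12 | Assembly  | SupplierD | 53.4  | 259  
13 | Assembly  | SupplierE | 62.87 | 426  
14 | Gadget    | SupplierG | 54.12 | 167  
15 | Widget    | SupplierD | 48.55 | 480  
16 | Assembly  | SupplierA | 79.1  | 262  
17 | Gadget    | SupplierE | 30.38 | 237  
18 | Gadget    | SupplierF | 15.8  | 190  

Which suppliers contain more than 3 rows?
SELECT supplier, COUNT(*) as cnt
FROM products
GROUP BY supplier
HAVING COUNT(*) > 3

Result:
  SupplierA: 4
  SupplierE: 5
  SupplierG: 4

Note: HAVING filters groups after aggregation, WHERE filters rows before.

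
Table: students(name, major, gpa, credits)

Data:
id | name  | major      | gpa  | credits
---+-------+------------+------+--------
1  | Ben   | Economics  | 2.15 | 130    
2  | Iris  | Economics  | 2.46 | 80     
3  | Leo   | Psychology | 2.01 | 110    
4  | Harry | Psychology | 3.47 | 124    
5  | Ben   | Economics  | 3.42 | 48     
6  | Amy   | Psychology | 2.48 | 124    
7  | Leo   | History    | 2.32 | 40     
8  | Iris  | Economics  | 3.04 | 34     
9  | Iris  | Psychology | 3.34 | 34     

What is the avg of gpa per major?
SELECT major, AVG(gpa) as result
FROM students
GROUP BY major

Result:
  Economics: 2.77
  History: 2.32
  Psychology: 2.83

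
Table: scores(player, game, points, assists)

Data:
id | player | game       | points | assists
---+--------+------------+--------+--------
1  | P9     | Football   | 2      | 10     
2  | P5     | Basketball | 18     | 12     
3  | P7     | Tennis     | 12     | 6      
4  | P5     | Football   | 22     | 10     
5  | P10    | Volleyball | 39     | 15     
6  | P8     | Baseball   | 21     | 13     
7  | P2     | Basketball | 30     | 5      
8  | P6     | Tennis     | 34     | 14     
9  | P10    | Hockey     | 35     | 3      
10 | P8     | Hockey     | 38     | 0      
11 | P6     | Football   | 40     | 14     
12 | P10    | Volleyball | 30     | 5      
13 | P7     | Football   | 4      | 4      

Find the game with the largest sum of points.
SELECT game, SUM(points) as val
FROM scores
GROUP BY game
ORDER BY val DESC
LIMIT 1

Result: Hockey with sum(points) = 73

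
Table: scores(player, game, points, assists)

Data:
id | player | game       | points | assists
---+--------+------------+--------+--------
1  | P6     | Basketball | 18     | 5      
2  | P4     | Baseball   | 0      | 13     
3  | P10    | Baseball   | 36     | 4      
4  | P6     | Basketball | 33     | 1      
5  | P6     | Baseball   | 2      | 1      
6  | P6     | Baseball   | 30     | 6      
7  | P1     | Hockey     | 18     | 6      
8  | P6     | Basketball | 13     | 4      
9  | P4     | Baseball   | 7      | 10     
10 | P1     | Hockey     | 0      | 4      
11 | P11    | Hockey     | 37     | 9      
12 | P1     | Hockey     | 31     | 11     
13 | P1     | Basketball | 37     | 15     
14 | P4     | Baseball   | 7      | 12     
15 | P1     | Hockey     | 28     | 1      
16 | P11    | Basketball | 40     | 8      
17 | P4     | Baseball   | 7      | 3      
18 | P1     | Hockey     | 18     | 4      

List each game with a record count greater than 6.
SELECT game, COUNT(*) as cnt
FROM scores
GROUP BY game
HAVING COUNT(*) > 6

Result:
  Baseball: 7

Note: HAVING filters groups after aggregation, WHERE filters rows before.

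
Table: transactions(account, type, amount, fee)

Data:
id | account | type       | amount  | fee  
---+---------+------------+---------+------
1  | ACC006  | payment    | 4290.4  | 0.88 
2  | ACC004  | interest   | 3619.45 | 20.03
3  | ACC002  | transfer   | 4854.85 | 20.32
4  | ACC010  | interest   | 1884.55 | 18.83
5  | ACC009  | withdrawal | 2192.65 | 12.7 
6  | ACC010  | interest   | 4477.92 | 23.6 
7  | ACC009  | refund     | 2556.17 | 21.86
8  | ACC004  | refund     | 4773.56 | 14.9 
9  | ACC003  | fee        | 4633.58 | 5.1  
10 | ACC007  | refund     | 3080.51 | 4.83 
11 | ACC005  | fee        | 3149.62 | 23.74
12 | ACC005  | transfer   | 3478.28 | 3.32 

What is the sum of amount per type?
SELECT type, SUM(amount) as result
FROM transactions
GROUP BY type

Result:
  fee: 7783.20
  interest: 9981.92
  payment: 4290.40
  refund: 10410.24
  transfer: 8333.13
  withdrawal: 2192.65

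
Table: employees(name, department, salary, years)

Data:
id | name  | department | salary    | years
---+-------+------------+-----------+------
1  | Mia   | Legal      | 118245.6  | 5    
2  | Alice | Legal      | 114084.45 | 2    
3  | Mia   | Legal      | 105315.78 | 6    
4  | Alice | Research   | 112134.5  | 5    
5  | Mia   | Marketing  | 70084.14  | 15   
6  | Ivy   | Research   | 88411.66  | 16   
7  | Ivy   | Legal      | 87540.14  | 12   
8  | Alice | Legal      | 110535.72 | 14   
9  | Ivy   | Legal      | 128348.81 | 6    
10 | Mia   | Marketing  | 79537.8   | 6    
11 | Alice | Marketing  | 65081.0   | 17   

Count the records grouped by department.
SELECT department, COUNT(*) as count
FROM employees
GROUP BY department

Result:
  Legal: 6
  Marketing: 3
  Research: 2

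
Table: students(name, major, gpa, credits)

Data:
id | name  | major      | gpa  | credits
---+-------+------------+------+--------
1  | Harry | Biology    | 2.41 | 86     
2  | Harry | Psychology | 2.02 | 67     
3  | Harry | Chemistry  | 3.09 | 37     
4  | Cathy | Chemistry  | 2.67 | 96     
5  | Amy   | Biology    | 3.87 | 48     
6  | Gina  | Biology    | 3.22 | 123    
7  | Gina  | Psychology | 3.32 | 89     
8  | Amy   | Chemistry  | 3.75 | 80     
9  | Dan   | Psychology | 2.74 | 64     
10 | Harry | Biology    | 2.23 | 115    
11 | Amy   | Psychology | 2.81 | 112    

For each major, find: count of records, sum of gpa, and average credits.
SELECT major,
       COUNT(*) as cnt,
       SUM(gpa) as total_gpa,
       AVG(credits) as avg_credits
FROM students
GROUP BY major

Result:
  Biology: 4 records, 11.73 total gpa, 93.00 avg credits
  Chemistry: 3 records, 9.51 total gpa, 71.00 avg credits
  Psychology: 4 records, 10.89 total gpa, 83.00 avg credits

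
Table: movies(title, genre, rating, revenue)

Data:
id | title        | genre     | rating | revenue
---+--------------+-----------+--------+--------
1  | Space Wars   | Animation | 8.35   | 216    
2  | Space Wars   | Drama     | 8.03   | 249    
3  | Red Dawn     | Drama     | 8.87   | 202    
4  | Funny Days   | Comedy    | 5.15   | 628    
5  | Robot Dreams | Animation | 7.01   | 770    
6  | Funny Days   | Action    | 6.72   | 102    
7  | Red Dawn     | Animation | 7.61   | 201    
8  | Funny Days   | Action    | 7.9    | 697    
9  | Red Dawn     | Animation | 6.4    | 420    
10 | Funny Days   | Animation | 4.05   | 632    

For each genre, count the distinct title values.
SELECT genre, COUNT(DISTINCT title)
FROM movies
GROUP BY genre

Result:
  Action: 1 distinct
  Animation: 4 distinct
  Comedy: 1 distinct
  Drama: 2 distinct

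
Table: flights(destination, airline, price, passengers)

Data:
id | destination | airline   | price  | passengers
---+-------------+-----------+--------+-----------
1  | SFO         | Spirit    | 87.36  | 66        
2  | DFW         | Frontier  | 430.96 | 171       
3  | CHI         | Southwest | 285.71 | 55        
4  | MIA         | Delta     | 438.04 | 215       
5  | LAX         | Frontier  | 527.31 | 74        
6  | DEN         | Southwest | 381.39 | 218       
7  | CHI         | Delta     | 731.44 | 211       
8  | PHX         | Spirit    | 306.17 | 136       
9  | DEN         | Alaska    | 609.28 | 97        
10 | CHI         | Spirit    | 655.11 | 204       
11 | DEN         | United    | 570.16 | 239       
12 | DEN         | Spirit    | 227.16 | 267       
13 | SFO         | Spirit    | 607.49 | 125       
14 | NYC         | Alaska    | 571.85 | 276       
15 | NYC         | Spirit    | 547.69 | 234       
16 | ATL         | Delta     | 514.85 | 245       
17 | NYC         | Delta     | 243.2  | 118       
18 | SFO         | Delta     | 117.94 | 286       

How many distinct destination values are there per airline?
SELECT airline, COUNT(DISTINCT destination)
FROM flights
GROUP BY airline

Result:
  Alaska: 2 distinct
  Delta: 5 distinct
  Frontier: 2 distinct
  Southwest: 2 distinct
  Spirit: 5 distinct
  United: 1 distinct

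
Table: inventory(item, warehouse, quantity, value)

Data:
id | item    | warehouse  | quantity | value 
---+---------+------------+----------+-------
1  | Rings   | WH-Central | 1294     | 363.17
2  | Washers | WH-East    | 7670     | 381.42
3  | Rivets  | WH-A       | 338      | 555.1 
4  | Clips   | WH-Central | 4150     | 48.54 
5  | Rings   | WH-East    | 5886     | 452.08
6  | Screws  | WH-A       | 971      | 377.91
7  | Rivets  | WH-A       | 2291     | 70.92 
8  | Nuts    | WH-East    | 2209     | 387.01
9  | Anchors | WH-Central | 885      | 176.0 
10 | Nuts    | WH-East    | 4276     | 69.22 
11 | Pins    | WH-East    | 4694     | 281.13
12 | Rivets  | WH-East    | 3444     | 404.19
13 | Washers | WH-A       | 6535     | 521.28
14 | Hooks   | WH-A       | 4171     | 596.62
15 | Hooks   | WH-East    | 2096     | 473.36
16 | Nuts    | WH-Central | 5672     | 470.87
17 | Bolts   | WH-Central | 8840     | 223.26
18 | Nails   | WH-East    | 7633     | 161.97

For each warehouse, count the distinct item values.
SELECT warehouse, COUNT(DISTINCT item)
FROM inventory
GROUP BY warehouse

Result:
  WH-A: 4 distinct
  WH-Central: 5 distinct
  WH-East: 7 distinct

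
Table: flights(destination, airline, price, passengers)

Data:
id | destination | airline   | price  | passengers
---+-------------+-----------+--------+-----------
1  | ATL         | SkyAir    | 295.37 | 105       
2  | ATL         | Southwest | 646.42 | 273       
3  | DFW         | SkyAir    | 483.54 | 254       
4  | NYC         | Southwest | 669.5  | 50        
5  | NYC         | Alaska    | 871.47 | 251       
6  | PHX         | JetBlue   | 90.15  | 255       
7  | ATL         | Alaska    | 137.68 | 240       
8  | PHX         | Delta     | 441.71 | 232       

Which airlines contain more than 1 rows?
SELECT airline, COUNT(*) as cnt
FROM flights
GROUP BY airline
HAVING COUNT(*) > 1

Result:
  Alaska: 2
  SkyAir: 2
  Southwest: 2

Note: HAVING filters groups after aggregation, WHERE filters rows before.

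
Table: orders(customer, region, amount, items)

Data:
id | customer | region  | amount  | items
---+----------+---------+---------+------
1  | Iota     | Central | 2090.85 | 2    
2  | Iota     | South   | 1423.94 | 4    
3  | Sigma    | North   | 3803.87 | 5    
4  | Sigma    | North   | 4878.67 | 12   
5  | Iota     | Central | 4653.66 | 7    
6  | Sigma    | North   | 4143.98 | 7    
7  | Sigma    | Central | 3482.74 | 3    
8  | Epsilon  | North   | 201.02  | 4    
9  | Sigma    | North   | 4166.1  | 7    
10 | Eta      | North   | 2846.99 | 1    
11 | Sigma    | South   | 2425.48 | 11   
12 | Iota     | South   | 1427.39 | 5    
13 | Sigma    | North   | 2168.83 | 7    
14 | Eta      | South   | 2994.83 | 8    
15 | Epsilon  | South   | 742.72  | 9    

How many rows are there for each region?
SELECT region, COUNT(*) as count
FROM orders
GROUP BY region

Result:
  Central: 3
  North: 7
  South: 5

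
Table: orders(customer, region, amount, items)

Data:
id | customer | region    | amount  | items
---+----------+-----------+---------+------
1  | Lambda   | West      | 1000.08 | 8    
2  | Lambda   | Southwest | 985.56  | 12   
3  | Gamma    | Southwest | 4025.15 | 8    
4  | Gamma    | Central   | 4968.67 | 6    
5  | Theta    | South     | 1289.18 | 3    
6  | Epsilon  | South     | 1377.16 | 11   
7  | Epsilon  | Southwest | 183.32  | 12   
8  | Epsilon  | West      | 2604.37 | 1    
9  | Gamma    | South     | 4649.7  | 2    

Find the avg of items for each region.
SELECT region, AVG(items) as result
FROM orders
GROUP BY region

Result:
  Central: 6.00
  South: 5.33
  Southwest: 10.67
  West: 4.50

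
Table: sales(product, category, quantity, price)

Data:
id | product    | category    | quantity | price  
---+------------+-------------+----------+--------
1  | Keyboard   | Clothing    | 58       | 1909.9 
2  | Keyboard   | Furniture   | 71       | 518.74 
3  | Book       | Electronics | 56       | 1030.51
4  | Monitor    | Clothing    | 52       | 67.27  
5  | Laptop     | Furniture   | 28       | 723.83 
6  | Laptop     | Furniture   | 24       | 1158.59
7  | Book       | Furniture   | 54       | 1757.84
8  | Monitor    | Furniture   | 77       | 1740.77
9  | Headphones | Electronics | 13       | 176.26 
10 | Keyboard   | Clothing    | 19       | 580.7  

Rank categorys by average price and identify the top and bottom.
SELECT category, AVG(price)
FROM sales
GROUP BY category
ORDER BY AVG(price)

All groups:
  Electronics: 603.39
  Clothing: 852.62
  Furniture: 1179.95

Highest: Furniture (1179.95)
Lowest: Electronics (603.39)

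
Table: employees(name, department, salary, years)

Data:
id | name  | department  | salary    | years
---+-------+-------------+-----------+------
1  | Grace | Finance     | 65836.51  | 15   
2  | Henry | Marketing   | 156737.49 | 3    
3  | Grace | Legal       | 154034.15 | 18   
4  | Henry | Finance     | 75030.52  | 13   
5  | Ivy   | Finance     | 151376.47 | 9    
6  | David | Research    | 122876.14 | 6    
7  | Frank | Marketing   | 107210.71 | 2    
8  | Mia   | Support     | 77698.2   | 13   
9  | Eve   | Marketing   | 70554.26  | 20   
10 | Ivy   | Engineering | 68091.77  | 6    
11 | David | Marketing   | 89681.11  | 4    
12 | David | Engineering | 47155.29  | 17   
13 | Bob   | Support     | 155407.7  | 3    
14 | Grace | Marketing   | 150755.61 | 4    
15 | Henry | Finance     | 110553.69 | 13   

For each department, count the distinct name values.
SELECT department, COUNT(DISTINCT name)
FROM employees
GROUP BY department

Result:
  Engineering: 2 distinct
  Finance: 3 distinct
  Legal: 1 distinct
  Marketing: 5 distinct
  Research: 1 distinct
  Support: 2 distinct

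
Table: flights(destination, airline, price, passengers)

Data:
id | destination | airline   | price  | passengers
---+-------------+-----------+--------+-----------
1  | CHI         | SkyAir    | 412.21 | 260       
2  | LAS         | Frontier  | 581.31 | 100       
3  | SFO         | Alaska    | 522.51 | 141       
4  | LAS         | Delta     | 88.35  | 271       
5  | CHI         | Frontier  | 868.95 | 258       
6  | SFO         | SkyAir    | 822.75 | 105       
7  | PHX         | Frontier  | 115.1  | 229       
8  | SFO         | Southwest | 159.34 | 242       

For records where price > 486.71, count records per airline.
SELECT airline, COUNT(*)
FROM flights
WHERE price > 486.71
GROUP BY airline

Note: WHERE filters rows before grouping.

Result:
  Alaska: 1
  Frontier: 2
  SkyAir: 1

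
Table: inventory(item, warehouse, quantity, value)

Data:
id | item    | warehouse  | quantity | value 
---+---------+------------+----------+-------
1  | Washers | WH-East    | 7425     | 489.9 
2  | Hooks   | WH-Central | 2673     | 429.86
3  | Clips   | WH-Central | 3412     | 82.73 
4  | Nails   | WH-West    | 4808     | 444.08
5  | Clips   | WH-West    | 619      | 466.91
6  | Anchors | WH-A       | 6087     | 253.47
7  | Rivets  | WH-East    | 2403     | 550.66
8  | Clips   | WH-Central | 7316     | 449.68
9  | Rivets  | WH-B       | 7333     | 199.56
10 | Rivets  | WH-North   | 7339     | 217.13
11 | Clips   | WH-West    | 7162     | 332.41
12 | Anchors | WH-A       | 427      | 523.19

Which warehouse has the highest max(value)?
SELECT warehouse, MAX(value) as val
FROM inventory
GROUP BY warehouse
ORDER BY val DESC
LIMIT 1

Result: WH-East with max(value) = 550.66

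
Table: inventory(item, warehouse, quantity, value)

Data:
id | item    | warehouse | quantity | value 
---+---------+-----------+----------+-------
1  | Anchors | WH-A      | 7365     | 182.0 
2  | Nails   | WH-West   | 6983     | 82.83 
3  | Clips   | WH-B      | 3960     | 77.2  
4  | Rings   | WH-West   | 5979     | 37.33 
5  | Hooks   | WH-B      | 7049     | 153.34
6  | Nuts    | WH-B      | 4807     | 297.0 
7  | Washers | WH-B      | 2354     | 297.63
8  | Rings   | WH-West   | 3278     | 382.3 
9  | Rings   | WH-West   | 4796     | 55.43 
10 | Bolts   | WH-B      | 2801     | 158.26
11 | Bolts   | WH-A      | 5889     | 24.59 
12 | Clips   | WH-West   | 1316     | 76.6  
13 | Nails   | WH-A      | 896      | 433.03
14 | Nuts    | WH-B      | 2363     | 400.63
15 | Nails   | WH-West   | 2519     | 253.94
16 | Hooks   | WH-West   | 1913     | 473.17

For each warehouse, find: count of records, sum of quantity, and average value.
SELECT warehouse,
       COUNT(*) as cnt,
       SUM(quantity) as total_quantity,
       AVG(value) as avg_value
FROM inventory
GROUP BY warehouse

Result:
  WH-A: 3 records, 14150 total quantity, 213.21 avg value
  WH-B: 6 records, 23334 total quantity, 230.68 avg value
  WH-West: 7 records, 26784 total quantity, 194.51 avg value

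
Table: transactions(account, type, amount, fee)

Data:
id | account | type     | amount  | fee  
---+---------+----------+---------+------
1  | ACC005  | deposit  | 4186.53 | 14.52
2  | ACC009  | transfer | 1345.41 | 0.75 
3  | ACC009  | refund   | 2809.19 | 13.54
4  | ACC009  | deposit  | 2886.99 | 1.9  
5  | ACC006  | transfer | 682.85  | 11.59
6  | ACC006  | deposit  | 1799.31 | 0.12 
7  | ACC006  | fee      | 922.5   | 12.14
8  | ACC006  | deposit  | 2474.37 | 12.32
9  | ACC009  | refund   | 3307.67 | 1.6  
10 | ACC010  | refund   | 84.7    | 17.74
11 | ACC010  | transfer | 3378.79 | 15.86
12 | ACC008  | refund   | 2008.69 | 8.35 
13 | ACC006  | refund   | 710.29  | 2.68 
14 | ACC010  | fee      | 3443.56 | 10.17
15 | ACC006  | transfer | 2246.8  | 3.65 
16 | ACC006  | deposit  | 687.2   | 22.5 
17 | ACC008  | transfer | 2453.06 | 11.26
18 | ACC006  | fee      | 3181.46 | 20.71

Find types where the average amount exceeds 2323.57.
SELECT type, AVG(amount)
FROM transactions
GROUP BY type
HAVING AVG(amount) > 2323.57

Result:
  deposit: avg=2406.88
  fee: avg=2515.84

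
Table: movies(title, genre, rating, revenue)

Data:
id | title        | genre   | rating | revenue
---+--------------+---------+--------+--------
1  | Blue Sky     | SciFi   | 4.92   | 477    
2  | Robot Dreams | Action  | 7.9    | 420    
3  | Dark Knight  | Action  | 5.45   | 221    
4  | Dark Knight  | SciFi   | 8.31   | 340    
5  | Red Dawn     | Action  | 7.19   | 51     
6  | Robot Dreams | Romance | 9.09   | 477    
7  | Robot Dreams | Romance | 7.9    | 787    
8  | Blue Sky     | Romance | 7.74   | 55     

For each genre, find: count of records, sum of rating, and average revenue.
SELECT genre,
       COUNT(*) as cnt,
       SUM(rating) as total_rating,
       AVG(revenue) as avg_revenue
FROM movies
GROUP BY genre

Result:
  Action: 3 records, 20.54 total rating, 230.67 avg revenue
  Romance: 3 records, 24.73 total rating, 439.67 avg revenue
  SciFi: 2 records, 13.23 total rating, 408.50 avg revenue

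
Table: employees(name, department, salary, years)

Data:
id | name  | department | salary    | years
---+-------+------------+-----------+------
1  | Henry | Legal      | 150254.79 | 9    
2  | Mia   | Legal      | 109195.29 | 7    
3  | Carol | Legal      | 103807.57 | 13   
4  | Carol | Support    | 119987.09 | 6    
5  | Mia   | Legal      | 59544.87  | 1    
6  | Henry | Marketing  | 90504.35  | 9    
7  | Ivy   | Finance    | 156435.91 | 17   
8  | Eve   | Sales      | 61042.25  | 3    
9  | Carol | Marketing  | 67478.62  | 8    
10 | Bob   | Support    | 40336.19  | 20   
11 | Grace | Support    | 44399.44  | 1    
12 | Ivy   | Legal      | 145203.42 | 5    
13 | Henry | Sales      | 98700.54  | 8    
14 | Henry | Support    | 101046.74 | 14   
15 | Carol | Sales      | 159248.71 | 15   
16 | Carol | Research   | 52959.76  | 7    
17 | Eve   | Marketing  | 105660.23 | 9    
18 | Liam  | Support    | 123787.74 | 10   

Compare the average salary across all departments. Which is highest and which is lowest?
SELECT department, AVG(salary)
FROM employees
GROUP BY department
ORDER BY AVG(salary)

All groups:
  Research: 52959.76
  Support: 85911.44
  Marketing: 87881.07
  Sales: 106330.50
  Legal: 113601.19
  Finance: 156435.91

Highest: Finance (156435.91)
Lowest: Research (52959.76)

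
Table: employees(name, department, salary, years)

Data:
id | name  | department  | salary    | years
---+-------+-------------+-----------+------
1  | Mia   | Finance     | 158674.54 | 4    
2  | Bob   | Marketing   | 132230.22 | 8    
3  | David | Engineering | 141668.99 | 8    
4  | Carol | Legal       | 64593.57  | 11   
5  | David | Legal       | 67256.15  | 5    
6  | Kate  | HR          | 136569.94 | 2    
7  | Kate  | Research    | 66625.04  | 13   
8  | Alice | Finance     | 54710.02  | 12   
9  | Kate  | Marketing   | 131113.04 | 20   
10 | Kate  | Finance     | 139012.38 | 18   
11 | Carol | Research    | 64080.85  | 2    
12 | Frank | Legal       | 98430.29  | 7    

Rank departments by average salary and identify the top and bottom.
SELECT department, AVG(salary)
FROM employees
GROUP BY department
ORDER BY AVG(salary)

All groups:
  Research: 65352.95
  Legal: 76760.00
  Finance: 117465.65
  Marketing: 131671.63
  HR: 136569.94
  Engineering: 141668.99

Highest: Engineering (141668.99)
Lowest: Research (65352.95)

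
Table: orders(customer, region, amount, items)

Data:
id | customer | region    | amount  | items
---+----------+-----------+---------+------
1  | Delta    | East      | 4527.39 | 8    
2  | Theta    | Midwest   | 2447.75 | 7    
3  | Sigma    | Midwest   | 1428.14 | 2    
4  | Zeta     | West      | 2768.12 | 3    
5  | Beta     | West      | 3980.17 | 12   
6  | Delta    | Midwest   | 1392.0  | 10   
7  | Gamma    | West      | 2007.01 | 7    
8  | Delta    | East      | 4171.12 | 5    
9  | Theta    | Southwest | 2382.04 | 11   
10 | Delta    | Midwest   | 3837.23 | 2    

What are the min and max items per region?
SELECT region, MIN(items), MAX(items)
FROM orders
GROUP BY region

Result:
  East: min=5, max=8
  Midwest: min=2, max=10
  Southwest: min=11, max=11
  West: min=3, max=12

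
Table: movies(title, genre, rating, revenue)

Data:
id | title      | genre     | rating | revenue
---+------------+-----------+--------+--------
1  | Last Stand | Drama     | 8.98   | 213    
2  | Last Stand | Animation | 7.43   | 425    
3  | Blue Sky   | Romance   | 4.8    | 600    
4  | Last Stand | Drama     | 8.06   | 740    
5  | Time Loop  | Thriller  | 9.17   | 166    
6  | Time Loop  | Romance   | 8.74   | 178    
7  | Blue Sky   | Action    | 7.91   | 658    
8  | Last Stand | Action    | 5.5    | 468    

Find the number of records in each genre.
SELECT genre, COUNT(*) as count
FROM movies
GROUP BY genre

Result:
  Action: 2
  Animation: 1
  Drama: 2
  Romance: 2
  Thriller: 1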